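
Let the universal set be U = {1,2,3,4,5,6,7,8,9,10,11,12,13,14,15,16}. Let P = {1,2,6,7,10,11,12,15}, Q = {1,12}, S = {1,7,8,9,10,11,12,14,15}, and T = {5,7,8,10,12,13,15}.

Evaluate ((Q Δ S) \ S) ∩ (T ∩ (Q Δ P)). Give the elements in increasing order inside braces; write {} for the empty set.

Q Δ S = {7,8,9,10,11,14,15}
(Q Δ S) \ S = {}
Q Δ P = {2,6,7,10,11,15}
T ∩ (Q Δ P) = {7,10,15}
((Q Δ S) \ S) ∩ (T ∩ (Q Δ P)) = {}

{}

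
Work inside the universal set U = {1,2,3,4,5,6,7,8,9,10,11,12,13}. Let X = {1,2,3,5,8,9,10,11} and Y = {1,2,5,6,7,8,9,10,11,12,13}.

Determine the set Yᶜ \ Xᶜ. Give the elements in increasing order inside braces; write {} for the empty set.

Yᶜ = {3,4}
Xᶜ = {4,6,7,12,13}
Yᶜ \ Xᶜ = {3}

{3}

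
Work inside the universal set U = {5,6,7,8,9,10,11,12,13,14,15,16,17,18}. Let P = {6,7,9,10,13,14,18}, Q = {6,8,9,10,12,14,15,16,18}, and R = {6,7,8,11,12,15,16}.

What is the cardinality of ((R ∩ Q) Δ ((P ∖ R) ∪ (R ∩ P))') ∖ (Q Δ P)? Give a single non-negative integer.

R ∩ Q = {6,8,12,15,16}
P ∖ R = {9,10,13,14,18}
R ∩ P = {6,7}
(P ∖ R) ∪ (R ∩ P) = {6,7,9,10,13,14,18}
((P ∖ R) ∪ (R ∩ P))' = {5,8,11,12,15,16,17}
(R ∩ Q) Δ ((P ∖ R) ∪ (R ∩ P))' = {5,6,11,17}
Q Δ P = {7,8,12,13,15,16}
((R ∩ Q) Δ ((P ∖ R) ∪ (R ∩ P))') ∖ (Q Δ P) = {5,6,11,17}
|((R ∩ Q) Δ ((P ∖ R) ∪ (R ∩ P))') ∖ (Q Δ P)| = 4

4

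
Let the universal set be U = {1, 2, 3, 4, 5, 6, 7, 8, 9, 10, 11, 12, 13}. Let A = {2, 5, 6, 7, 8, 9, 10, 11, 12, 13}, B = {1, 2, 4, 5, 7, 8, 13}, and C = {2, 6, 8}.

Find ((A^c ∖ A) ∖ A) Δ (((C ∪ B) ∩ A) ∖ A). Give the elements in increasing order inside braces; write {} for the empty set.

A^c = {1, 3, 4}
A^c ∖ A = {1, 3, 4}
(A^c ∖ A) ∖ A = {1, 3, 4}
C ∪ B = {1, 2, 4, 5, 6, 7, 8, 13}
(C ∪ B) ∩ A = {2, 5, 6, 7, 8, 13}
((C ∪ B) ∩ A) ∖ A = {}
((A^c ∖ A) ∖ A) Δ (((C ∪ B) ∩ A) ∖ A) = {1, 3, 4}

{1, 3, 4}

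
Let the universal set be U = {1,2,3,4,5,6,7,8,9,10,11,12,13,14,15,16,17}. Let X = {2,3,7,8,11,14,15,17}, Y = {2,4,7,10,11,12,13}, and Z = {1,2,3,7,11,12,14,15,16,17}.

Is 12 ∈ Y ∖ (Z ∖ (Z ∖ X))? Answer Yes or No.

Yes

12 ∈ Z and 12 ∉ X, so 12 ∈ Z ∖ X
12 ∈ Z and 12 ∈ (Z ∖ X), so 12 ∉ Z ∖ (Z ∖ X)
12 ∈ Y and 12 ∉ (Z ∖ (Z ∖ X)), so 12 ∈ Y ∖ (Z ∖ (Z ∖ X))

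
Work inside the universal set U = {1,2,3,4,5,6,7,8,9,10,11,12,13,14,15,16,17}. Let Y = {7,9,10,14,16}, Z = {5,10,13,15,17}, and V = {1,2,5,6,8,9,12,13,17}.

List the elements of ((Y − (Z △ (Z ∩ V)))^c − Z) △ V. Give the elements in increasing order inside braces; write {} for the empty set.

Z ∩ V = {5,13,17}
Z △ (Z ∩ V) = {10,15}
Y − (Z △ (Z ∩ V)) = {7,9,14,16}
(Y − (Z △ (Z ∩ V)))^c = {1,2,3,4,5,6,8,10,11,12,13,15,17}
(Y − (Z △ (Z ∩ V)))^c − Z = {1,2,3,4,6,8,11,12}
((Y − (Z △ (Z ∩ V)))^c − Z) △ V = {3,4,5,9,11,13,17}

{3,4,5,9,11,13,17}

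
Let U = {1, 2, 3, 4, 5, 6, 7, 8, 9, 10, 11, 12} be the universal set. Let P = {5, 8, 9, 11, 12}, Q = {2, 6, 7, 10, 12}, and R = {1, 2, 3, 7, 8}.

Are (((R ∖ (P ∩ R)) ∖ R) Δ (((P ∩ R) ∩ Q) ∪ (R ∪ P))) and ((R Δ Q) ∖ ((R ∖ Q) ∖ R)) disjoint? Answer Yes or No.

P ∩ R = {8}
R ∖ (P ∩ R) = {1, 2, 3, 7}
(R ∖ (P ∩ R)) ∖ R = {}
(P ∩ R) ∩ Q = {}
R ∪ P = {1, 2, 3, 5, 7, 8, 9, 11, 12}
((P ∩ R) ∩ Q) ∪ (R ∪ P) = {1, 2, 3, 5, 7, 8, 9, 11, 12}
((R ∖ (P ∩ R)) ∖ R) Δ (((P ∩ R) ∩ Q) ∪ (R ∪ P)) = {1, 2, 3, 5, 7, 8, 9, 11, 12}
R Δ Q = {1, 3, 6, 8, 10, 12}
R ∖ Q = {1, 3, 8}
(R ∖ Q) ∖ R = {}
(R Δ Q) ∖ ((R ∖ Q) ∖ R) = {1, 3, 6, 8, 10, 12}
1 lies in both, so they are not disjoint.

No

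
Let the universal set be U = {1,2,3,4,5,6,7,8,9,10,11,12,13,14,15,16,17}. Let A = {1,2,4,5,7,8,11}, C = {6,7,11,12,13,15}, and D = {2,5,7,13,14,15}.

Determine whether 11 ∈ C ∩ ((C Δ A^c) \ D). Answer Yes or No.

Yes

11 ∈ A, so 11 ∉ A^c
11 ∈ C and 11 ∉ A^c, so 11 ∈ C Δ A^c
11 ∈ (C Δ A^c) and 11 ∉ D, so 11 ∈ (C Δ A^c) \ D
11 ∈ C and 11 ∈ ((C Δ A^c) \ D), so 11 ∈ C ∩ ((C Δ A^c) \ D)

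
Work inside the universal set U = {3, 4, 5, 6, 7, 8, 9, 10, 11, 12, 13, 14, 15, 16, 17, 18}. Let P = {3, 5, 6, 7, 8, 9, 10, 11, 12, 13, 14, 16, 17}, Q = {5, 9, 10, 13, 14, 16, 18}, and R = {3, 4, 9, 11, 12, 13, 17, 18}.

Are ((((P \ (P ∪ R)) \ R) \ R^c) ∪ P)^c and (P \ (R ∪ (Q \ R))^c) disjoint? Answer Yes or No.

P ∪ R = {3, 4, 5, 6, 7, 8, 9, 10, 11, 12, 13, 14, 16, 17, 18}
P \ (P ∪ R) = {}
(P \ (P ∪ R)) \ R = {}
R^c = {5, 6, 7, 8, 10, 14, 15, 16}
((P \ (P ∪ R)) \ R) \ R^c = {}
(((P \ (P ∪ R)) \ R) \ R^c) ∪ P = {3, 5, 6, 7, 8, 9, 10, 11, 12, 13, 14, 16, 17}
((((P \ (P ∪ R)) \ R) \ R^c) ∪ P)^c = {4, 15, 18}
Q \ R = {5, 10, 14, 16}
R ∪ (Q \ R) = {3, 4, 5, 9, 10, 11, 12, 13, 14, 16, 17, 18}
(R ∪ (Q \ R))^c = {6, 7, 8, 15}
P \ (R ∪ (Q \ R))^c = {3, 5, 9, 10, 11, 12, 13, 14, 16, 17}
{4, 15, 18} and {3, 5, 9, 10, 11, 12, 13, 14, 16, 17} share no elements.

Yes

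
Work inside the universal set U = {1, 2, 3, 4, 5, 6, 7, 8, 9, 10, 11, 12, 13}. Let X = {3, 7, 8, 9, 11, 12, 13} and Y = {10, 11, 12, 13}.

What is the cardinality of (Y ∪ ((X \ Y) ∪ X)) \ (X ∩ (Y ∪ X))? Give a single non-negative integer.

X \ Y = {3, 7, 8, 9}
(X \ Y) ∪ X = {3, 7, 8, 9, 11, 12, 13}
Y ∪ ((X \ Y) ∪ X) = {3, 7, 8, 9, 10, 11, 12, 13}
Y ∪ X = {3, 7, 8, 9, 10, 11, 12, 13}
X ∩ (Y ∪ X) = {3, 7, 8, 9, 11, 12, 13}
(Y ∪ ((X \ Y) ∪ X)) \ (X ∩ (Y ∪ X)) = {10}
|(Y ∪ ((X \ Y) ∪ X)) \ (X ∩ (Y ∪ X))| = 1

1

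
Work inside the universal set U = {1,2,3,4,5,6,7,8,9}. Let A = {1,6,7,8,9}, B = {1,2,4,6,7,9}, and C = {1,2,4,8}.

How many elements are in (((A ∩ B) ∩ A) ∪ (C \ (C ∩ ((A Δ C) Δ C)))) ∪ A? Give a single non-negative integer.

7

A ∩ B = {1,6,7,9}
(A ∩ B) ∩ A = {1,6,7,9}
A Δ C = {2,4,6,7,9}
(A Δ C) Δ C = {1,6,7,8,9}
C ∩ ((A Δ C) Δ C) = {1,8}
C \ (C ∩ ((A Δ C) Δ C)) = {2,4}
((A ∩ B) ∩ A) ∪ (C \ (C ∩ ((A Δ C) Δ C))) = {1,2,4,6,7,9}
(((A ∩ B) ∩ A) ∪ (C \ (C ∩ ((A Δ C) Δ C)))) ∪ A = {1,2,4,6,7,8,9}
|(((A ∩ B) ∩ A) ∪ (C \ (C ∩ ((A Δ C) Δ C)))) ∪ A| = 7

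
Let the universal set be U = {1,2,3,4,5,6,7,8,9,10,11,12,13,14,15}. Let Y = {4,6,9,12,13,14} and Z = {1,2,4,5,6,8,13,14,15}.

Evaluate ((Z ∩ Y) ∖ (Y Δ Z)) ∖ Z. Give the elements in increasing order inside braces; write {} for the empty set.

{}

Z ∩ Y = {4,6,13,14}
Y Δ Z = {1,2,5,8,9,12,15}
(Z ∩ Y) ∖ (Y Δ Z) = {4,6,13,14}
((Z ∩ Y) ∖ (Y Δ Z)) ∖ Z = {}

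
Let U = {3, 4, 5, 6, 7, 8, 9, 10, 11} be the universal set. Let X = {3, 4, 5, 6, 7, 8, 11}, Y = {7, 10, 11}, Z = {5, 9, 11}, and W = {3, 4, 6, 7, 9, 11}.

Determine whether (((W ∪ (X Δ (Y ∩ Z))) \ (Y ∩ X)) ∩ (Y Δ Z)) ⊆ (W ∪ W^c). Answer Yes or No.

Yes

Y ∩ Z = {11}
X Δ (Y ∩ Z) = {3, 4, 5, 6, 7, 8}
W ∪ (X Δ (Y ∩ Z)) = {3, 4, 5, 6, 7, 8, 9, 11}
Y ∩ X = {7, 11}
(W ∪ (X Δ (Y ∩ Z))) \ (Y ∩ X) = {3, 4, 5, 6, 8, 9}
Y Δ Z = {5, 7, 9, 10}
((W ∪ (X Δ (Y ∩ Z))) \ (Y ∩ X)) ∩ (Y Δ Z) = {5, 9}
W^c = {5, 8, 10}
W ∪ W^c = {3, 4, 5, 6, 7, 8, 9, 10, 11}
Every element of {5, 9} is in {3, 4, 5, 6, 7, 8, 9, 10, 11}, so ((W ∪ (X Δ (Y ∩ Z))) \ (Y ∩ X)) ∩ (Y Δ Z) ⊆ W ∪ W^c.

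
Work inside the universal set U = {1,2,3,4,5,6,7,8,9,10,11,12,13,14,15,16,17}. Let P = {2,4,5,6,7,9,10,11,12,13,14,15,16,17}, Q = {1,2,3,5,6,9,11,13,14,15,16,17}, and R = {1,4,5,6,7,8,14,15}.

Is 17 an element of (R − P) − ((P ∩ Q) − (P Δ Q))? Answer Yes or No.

17 ∉ R and 17 ∈ P, so 17 ∉ R − P
17 ∈ P and 17 ∈ Q, so 17 ∈ P ∩ Q
17 ∈ P and 17 ∈ Q, so 17 ∉ P Δ Q
17 ∈ (P ∩ Q) and 17 ∉ (P Δ Q), so 17 ∈ (P ∩ Q) − (P Δ Q)
17 ∉ (R − P) and 17 ∈ ((P ∩ Q) − (P Δ Q)), so 17 ∉ (R − P) − ((P ∩ Q) − (P Δ Q))

No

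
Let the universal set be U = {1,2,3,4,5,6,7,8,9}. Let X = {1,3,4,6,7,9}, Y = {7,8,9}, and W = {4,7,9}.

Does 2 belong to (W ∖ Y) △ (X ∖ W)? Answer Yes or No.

2 ∉ W and 2 ∉ Y, so 2 ∉ W ∖ Y
2 ∉ X and 2 ∉ W, so 2 ∉ X ∖ W
2 ∉ (W ∖ Y) and 2 ∉ (X ∖ W), so 2 ∉ (W ∖ Y) △ (X ∖ W)

No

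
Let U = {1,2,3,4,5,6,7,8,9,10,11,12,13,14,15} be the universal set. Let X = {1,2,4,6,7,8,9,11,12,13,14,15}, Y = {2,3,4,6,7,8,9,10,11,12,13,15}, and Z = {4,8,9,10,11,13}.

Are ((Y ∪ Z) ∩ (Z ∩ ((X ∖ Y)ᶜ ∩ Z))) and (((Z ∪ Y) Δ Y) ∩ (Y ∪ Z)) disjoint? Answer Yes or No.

Yes

Y ∪ Z = {2,3,4,6,7,8,9,10,11,12,13,15}
X ∖ Y = {1,14}
(X ∖ Y)ᶜ = {2,3,4,5,6,7,8,9,10,11,12,13,15}
(X ∖ Y)ᶜ ∩ Z = {4,8,9,10,11,13}
Z ∩ ((X ∖ Y)ᶜ ∩ Z) = {4,8,9,10,11,13}
(Y ∪ Z) ∩ (Z ∩ ((X ∖ Y)ᶜ ∩ Z)) = {4,8,9,10,11,13}
Z ∪ Y = {2,3,4,6,7,8,9,10,11,12,13,15}
(Z ∪ Y) Δ Y = {}
((Z ∪ Y) Δ Y) ∩ (Y ∪ Z) = {}
{4,8,9,10,11,13} and {} share no elements.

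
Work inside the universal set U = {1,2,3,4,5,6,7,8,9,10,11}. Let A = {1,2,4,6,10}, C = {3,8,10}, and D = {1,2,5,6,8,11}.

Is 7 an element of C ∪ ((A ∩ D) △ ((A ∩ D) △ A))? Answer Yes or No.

7 ∉ A and 7 ∉ D, so 7 ∉ A ∩ D
7 ∉ A and 7 ∉ D, so 7 ∉ A ∩ D
7 ∉ (A ∩ D) and 7 ∉ A, so 7 ∉ (A ∩ D) △ A
7 ∉ (A ∩ D) and 7 ∉ ((A ∩ D) △ A), so 7 ∉ (A ∩ D) △ ((A ∩ D) △ A)
7 ∉ C and 7 ∉ ((A ∩ D) △ ((A ∩ D) △ A)), so 7 ∉ C ∪ ((A ∩ D) △ ((A ∩ D) △ A))

No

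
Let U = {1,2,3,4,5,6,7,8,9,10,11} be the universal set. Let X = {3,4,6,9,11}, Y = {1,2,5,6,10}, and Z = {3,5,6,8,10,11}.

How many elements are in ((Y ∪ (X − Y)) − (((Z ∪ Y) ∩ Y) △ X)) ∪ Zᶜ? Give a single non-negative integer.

X − Y = {3,4,9,11}
Y ∪ (X − Y) = {1,2,3,4,5,6,9,10,11}
Z ∪ Y = {1,2,3,5,6,8,10,11}
(Z ∪ Y) ∩ Y = {1,2,5,6,10}
((Z ∪ Y) ∩ Y) △ X = {1,2,3,4,5,9,10,11}
(Y ∪ (X − Y)) − (((Z ∪ Y) ∩ Y) △ X) = {6}
Zᶜ = {1,2,4,7,9}
((Y ∪ (X − Y)) − (((Z ∪ Y) ∩ Y) △ X)) ∪ Zᶜ = {1,2,4,6,7,9}
|((Y ∪ (X − Y)) − (((Z ∪ Y) ∩ Y) △ X)) ∪ Zᶜ| = 6

6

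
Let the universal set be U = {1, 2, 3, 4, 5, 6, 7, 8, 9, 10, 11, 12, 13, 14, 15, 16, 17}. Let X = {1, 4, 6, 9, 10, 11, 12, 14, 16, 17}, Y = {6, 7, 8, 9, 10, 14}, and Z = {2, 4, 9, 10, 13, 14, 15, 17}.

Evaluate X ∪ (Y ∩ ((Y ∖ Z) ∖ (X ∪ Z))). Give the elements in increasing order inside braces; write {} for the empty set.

{1, 4, 6, 7, 8, 9, 10, 11, 12, 14, 16, 17}

Y ∖ Z = {6, 7, 8}
X ∪ Z = {1, 2, 4, 6, 9, 10, 11, 12, 13, 14, 15, 16, 17}
(Y ∖ Z) ∖ (X ∪ Z) = {7, 8}
Y ∩ ((Y ∖ Z) ∖ (X ∪ Z)) = {7, 8}
X ∪ (Y ∩ ((Y ∖ Z) ∖ (X ∪ Z))) = {1, 4, 6, 7, 8, 9, 10, 11, 12, 14, 16, 17}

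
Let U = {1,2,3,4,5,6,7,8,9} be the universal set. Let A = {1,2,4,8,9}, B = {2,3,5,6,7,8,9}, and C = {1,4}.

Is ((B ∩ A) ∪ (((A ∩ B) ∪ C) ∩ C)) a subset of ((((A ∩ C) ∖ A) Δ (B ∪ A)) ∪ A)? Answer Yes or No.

Yes

B ∩ A = {2,8,9}
A ∩ B = {2,8,9}
(A ∩ B) ∪ C = {1,2,4,8,9}
((A ∩ B) ∪ C) ∩ C = {1,4}
(B ∩ A) ∪ (((A ∩ B) ∪ C) ∩ C) = {1,2,4,8,9}
A ∩ C = {1,4}
(A ∩ C) ∖ A = {}
B ∪ A = {1,2,3,4,5,6,7,8,9}
((A ∩ C) ∖ A) Δ (B ∪ A) = {1,2,3,4,5,6,7,8,9}
(((A ∩ C) ∖ A) Δ (B ∪ A)) ∪ A = {1,2,3,4,5,6,7,8,9}
Every element of {1,2,4,8,9} is in {1,2,3,4,5,6,7,8,9}, so (B ∩ A) ∪ (((A ∩ B) ∪ C) ∩ C) ⊆ (((A ∩ C) ∖ A) Δ (B ∪ A)) ∪ A.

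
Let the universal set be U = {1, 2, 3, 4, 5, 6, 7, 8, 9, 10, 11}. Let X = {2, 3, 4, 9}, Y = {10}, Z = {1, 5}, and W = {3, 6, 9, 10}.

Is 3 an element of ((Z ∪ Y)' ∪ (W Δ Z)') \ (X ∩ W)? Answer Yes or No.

3 ∉ Z and 3 ∉ Y, so 3 ∉ Z ∪ Y
3 ∈ (Z ∪ Y)' since 3 ∉ (Z ∪ Y)
3 ∈ W and 3 ∉ Z, so 3 ∈ W Δ Z
3 ∉ (W Δ Z)' since 3 ∈ (W Δ Z)
3 ∈ (Z ∪ Y)' and 3 ∉ (W Δ Z)', so 3 ∈ (Z ∪ Y)' ∪ (W Δ Z)'
3 ∈ X and 3 ∈ W, so 3 ∈ X ∩ W
3 ∈ ((Z ∪ Y)' ∪ (W Δ Z)') and 3 ∈ (X ∩ W), so 3 ∉ ((Z ∪ Y)' ∪ (W Δ Z)') \ (X ∩ W)

No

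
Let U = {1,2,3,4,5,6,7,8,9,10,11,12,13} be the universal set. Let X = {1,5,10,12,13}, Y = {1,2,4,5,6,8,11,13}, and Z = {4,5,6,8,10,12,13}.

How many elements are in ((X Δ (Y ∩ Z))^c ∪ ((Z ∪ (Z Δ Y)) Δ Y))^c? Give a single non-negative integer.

Y ∩ Z = {4,5,6,8,13}
X Δ (Y ∩ Z) = {1,4,6,8,10,12}
(X Δ (Y ∩ Z))^c = {2,3,5,7,9,11,13}
Z Δ Y = {1,2,10,11,12}
Z ∪ (Z Δ Y) = {1,2,4,5,6,8,10,11,12,13}
(Z ∪ (Z Δ Y)) Δ Y = {10,12}
(X Δ (Y ∩ Z))^c ∪ ((Z ∪ (Z Δ Y)) Δ Y) = {2,3,5,7,9,10,11,12,13}
((X Δ (Y ∩ Z))^c ∪ ((Z ∪ (Z Δ Y)) Δ Y))^c = {1,4,6,8}
|((X Δ (Y ∩ Z))^c ∪ ((Z ∪ (Z Δ Y)) Δ Y))^c| = 4

4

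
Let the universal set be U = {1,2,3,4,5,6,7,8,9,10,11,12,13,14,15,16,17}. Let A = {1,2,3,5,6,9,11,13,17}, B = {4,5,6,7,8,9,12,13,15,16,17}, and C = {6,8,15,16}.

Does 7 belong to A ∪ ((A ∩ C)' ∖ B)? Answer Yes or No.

7 ∉ A and 7 ∉ C, so 7 ∉ A ∩ C
7 ∈ (A ∩ C)' since 7 ∉ (A ∩ C)
7 ∈ (A ∩ C)' and 7 ∈ B, so 7 ∉ (A ∩ C)' ∖ B
7 ∉ A and 7 ∉ ((A ∩ C)' ∖ B), so 7 ∉ A ∪ ((A ∩ C)' ∖ B)

No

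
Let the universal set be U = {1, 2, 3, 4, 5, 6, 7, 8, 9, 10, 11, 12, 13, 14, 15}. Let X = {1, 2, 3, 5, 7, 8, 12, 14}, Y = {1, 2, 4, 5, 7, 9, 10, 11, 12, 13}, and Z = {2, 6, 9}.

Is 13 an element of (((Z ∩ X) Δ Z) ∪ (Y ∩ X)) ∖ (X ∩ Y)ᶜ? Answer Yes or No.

13 ∉ Z and 13 ∉ X, so 13 ∉ Z ∩ X
13 ∉ (Z ∩ X) and 13 ∉ Z, so 13 ∉ (Z ∩ X) Δ Z
13 ∈ Y and 13 ∉ X, so 13 ∉ Y ∩ X
13 ∉ ((Z ∩ X) Δ Z) and 13 ∉ (Y ∩ X), so 13 ∉ ((Z ∩ X) Δ Z) ∪ (Y ∩ X)
13 ∉ X and 13 ∈ Y, so 13 ∉ X ∩ Y
13 ∈ (X ∩ Y)ᶜ since 13 ∉ (X ∩ Y)
13 ∉ (((Z ∩ X) Δ Z) ∪ (Y ∩ X)) and 13 ∈ (X ∩ Y)ᶜ, so 13 ∉ (((Z ∩ X) Δ Z) ∪ (Y ∩ X)) ∖ (X ∩ Y)ᶜ

No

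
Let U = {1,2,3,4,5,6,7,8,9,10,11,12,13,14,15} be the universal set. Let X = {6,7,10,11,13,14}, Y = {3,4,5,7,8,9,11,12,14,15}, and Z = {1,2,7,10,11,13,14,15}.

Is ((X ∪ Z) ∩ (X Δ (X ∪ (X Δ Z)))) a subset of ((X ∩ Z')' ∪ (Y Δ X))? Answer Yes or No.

X ∪ Z = {1,2,6,7,10,11,13,14,15}
X Δ Z = {1,2,6,15}
X ∪ (X Δ Z) = {1,2,6,7,10,11,13,14,15}
X Δ (X ∪ (X Δ Z)) = {1,2,15}
(X ∪ Z) ∩ (X Δ (X ∪ (X Δ Z))) = {1,2,15}
Z' = {3,4,5,6,8,9,12}
X ∩ Z' = {6}
(X ∩ Z')' = {1,2,3,4,5,7,8,9,10,11,12,13,14,15}
Y Δ X = {3,4,5,6,8,9,10,12,13,15}
(X ∩ Z')' ∪ (Y Δ X) = {1,2,3,4,5,6,7,8,9,10,11,12,13,14,15}
Every element of {1,2,15} is in {1,2,3,4,5,6,7,8,9,10,11,12,13,14,15}, so (X ∪ Z) ∩ (X Δ (X ∪ (X Δ Z))) ⊆ (X ∩ Z')' ∪ (Y Δ X).

Yes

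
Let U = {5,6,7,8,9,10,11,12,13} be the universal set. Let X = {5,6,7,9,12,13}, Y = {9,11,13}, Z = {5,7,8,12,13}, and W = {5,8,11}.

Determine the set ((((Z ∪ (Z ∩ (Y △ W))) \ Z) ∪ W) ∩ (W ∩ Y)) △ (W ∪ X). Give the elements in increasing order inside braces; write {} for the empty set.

Y △ W = {5,8,9,13}
Z ∩ (Y △ W) = {5,8,13}
Z ∪ (Z ∩ (Y △ W)) = {5,7,8,12,13}
(Z ∪ (Z ∩ (Y △ W))) \ Z = {}
((Z ∪ (Z ∩ (Y △ W))) \ Z) ∪ W = {5,8,11}
W ∩ Y = {11}
(((Z ∪ (Z ∩ (Y △ W))) \ Z) ∪ W) ∩ (W ∩ Y) = {11}
W ∪ X = {5,6,7,8,9,11,12,13}
((((Z ∪ (Z ∩ (Y △ W))) \ Z) ∪ W) ∩ (W ∩ Y)) △ (W ∪ X) = {5,6,7,8,9,12,13}

{5,6,7,8,9,12,13}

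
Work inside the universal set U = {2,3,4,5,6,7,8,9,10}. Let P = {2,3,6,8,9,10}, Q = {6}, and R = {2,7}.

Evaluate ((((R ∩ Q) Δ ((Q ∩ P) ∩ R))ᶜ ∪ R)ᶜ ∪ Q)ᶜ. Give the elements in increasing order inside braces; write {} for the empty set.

R ∩ Q = {}
Q ∩ P = {6}
(Q ∩ P) ∩ R = {}
(R ∩ Q) Δ ((Q ∩ P) ∩ R) = {}
((R ∩ Q) Δ ((Q ∩ P) ∩ R))ᶜ = {2,3,4,5,6,7,8,9,10}
((R ∩ Q) Δ ((Q ∩ P) ∩ R))ᶜ ∪ R = {2,3,4,5,6,7,8,9,10}
(((R ∩ Q) Δ ((Q ∩ P) ∩ R))ᶜ ∪ R)ᶜ = {}
(((R ∩ Q) Δ ((Q ∩ P) ∩ R))ᶜ ∪ R)ᶜ ∪ Q = {6}
((((R ∩ Q) Δ ((Q ∩ P) ∩ R))ᶜ ∪ R)ᶜ ∪ Q)ᶜ = {2,3,4,5,7,8,9,10}

{2,3,4,5,7,8,9,10}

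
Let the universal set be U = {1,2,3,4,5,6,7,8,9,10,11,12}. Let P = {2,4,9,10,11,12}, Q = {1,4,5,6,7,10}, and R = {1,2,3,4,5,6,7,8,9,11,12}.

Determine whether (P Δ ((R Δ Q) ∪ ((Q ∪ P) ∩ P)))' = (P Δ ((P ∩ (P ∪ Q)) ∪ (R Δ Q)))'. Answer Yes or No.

Yes

R Δ Q = {2,3,8,9,10,11,12}
Q ∪ P = {1,2,4,5,6,7,9,10,11,12}
(Q ∪ P) ∩ P = {2,4,9,10,11,12}
(R Δ Q) ∪ ((Q ∪ P) ∩ P) = {2,3,4,8,9,10,11,12}
P Δ ((R Δ Q) ∪ ((Q ∪ P) ∩ P)) = {3,8}
(P Δ ((R Δ Q) ∪ ((Q ∪ P) ∩ P)))' = {1,2,4,5,6,7,9,10,11,12}
P ∪ Q = {1,2,4,5,6,7,9,10,11,12}
P ∩ (P ∪ Q) = {2,4,9,10,11,12}
(P ∩ (P ∪ Q)) ∪ (R Δ Q) = {2,3,4,8,9,10,11,12}
P Δ ((P ∩ (P ∪ Q)) ∪ (R Δ Q)) = {3,8}
(P Δ ((P ∩ (P ∪ Q)) ∪ (R Δ Q)))' = {1,2,4,5,6,7,9,10,11,12}
Both equal {1,2,4,5,6,7,9,10,11,12}, so (P Δ ((R Δ Q) ∪ ((Q ∪ P) ∩ P)))' = (P Δ ((P ∩ (P ∪ Q)) ∪ (R Δ Q)))'.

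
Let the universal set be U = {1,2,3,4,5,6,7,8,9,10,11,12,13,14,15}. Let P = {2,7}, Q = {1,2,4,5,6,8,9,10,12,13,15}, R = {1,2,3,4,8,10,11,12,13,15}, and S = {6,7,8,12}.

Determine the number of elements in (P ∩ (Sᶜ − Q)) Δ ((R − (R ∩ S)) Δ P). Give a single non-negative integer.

8

Sᶜ = {1,2,3,4,5,9,10,11,13,14,15}
Sᶜ − Q = {3,11,14}
P ∩ (Sᶜ − Q) = {}
R ∩ S = {8,12}
R − (R ∩ S) = {1,2,3,4,10,11,13,15}
(R − (R ∩ S)) Δ P = {1,3,4,7,10,11,13,15}
(P ∩ (Sᶜ − Q)) Δ ((R − (R ∩ S)) Δ P) = {1,3,4,7,10,11,13,15}
|(P ∩ (Sᶜ − Q)) Δ ((R − (R ∩ S)) Δ P)| = 8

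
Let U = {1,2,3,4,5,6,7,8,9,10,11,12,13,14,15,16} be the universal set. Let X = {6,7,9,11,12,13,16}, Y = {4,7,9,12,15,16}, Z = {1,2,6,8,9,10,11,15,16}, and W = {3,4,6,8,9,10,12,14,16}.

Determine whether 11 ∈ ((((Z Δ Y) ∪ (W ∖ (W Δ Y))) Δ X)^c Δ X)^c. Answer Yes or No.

Yes

11 ∈ Z and 11 ∉ Y, so 11 ∈ Z Δ Y
11 ∉ W and 11 ∉ Y, so 11 ∉ W Δ Y
11 ∉ W and 11 ∉ (W Δ Y), so 11 ∉ W ∖ (W Δ Y)
11 ∈ (Z Δ Y) and 11 ∉ (W ∖ (W Δ Y)), so 11 ∈ (Z Δ Y) ∪ (W ∖ (W Δ Y))
11 ∈ ((Z Δ Y) ∪ (W ∖ (W Δ Y))) and 11 ∈ X, so 11 ∉ ((Z Δ Y) ∪ (W ∖ (W Δ Y))) Δ X
11 ∈ (((Z Δ Y) ∪ (W ∖ (W Δ Y))) Δ X)^c since 11 ∉ (((Z Δ Y) ∪ (W ∖ (W Δ Y))) Δ X)
11 ∈ (((Z Δ Y) ∪ (W ∖ (W Δ Y))) Δ X)^c and 11 ∈ X, so 11 ∉ (((Z Δ Y) ∪ (W ∖ (W Δ Y))) Δ X)^c Δ X
11 ∈ ((((Z Δ Y) ∪ (W ∖ (W Δ Y))) Δ X)^c Δ X)^c since 11 ∉ ((((Z Δ Y) ∪ (W ∖ (W Δ Y))) Δ X)^c Δ X)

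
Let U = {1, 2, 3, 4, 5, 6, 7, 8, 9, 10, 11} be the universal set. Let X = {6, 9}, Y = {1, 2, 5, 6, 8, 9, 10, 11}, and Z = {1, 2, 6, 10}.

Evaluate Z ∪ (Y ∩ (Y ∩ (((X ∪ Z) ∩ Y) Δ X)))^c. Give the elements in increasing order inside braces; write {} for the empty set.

X ∪ Z = {1, 2, 6, 9, 10}
(X ∪ Z) ∩ Y = {1, 2, 6, 9, 10}
((X ∪ Z) ∩ Y) Δ X = {1, 2, 10}
Y ∩ (((X ∪ Z) ∩ Y) Δ X) = {1, 2, 10}
Y ∩ (Y ∩ (((X ∪ Z) ∩ Y) Δ X)) = {1, 2, 10}
(Y ∩ (Y ∩ (((X ∪ Z) ∩ Y) Δ X)))^c = {3, 4, 5, 6, 7, 8, 9, 11}
Z ∪ (Y ∩ (Y ∩ (((X ∪ Z) ∩ Y) Δ X)))^c = {1, 2, 3, 4, 5, 6, 7, 8, 9, 10, 11}

{1, 2, 3, 4, 5, 6, 7, 8, 9, 10, 11}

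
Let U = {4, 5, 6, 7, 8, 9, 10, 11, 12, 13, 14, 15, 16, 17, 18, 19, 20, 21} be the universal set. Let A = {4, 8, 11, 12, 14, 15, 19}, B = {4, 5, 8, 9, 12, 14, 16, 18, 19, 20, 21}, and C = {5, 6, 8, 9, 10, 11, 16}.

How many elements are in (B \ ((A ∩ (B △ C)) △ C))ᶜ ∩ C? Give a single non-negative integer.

B △ C = {4, 6, 10, 11, 12, 14, 18, 19, 20, 21}
A ∩ (B △ C) = {4, 11, 12, 14, 19}
(A ∩ (B △ C)) △ C = {4, 5, 6, 8, 9, 10, 12, 14, 16, 19}
B \ ((A ∩ (B △ C)) △ C) = {18, 20, 21}
(B \ ((A ∩ (B △ C)) △ C))ᶜ = {4, 5, 6, 7, 8, 9, 10, 11, 12, 13, 14, 15, 16, 17, 19}
(B \ ((A ∩ (B △ C)) △ C))ᶜ ∩ C = {5, 6, 8, 9, 10, 11, 16}
|(B \ ((A ∩ (B △ C)) △ C))ᶜ ∩ C| = 7

7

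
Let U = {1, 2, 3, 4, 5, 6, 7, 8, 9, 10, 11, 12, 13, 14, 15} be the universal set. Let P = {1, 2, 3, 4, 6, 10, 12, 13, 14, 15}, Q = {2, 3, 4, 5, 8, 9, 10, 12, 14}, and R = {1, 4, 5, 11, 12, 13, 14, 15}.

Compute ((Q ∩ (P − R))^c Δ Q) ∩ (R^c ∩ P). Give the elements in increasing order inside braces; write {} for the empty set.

{2, 3, 6, 10}

P − R = {2, 3, 6, 10}
Q ∩ (P − R) = {2, 3, 10}
(Q ∩ (P − R))^c = {1, 4, 5, 6, 7, 8, 9, 11, 12, 13, 14, 15}
(Q ∩ (P − R))^c Δ Q = {1, 2, 3, 6, 7, 10, 11, 13, 15}
R^c = {2, 3, 6, 7, 8, 9, 10}
R^c ∩ P = {2, 3, 6, 10}
((Q ∩ (P − R))^c Δ Q) ∩ (R^c ∩ P) = {2, 3, 6, 10}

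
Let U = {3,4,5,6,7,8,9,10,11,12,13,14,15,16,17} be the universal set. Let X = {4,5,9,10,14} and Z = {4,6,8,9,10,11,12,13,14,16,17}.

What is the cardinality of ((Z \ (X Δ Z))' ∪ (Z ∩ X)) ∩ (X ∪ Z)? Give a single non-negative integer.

X Δ Z = {5,6,8,11,12,13,16,17}
Z \ (X Δ Z) = {4,9,10,14}
(Z \ (X Δ Z))' = {3,5,6,7,8,11,12,13,15,16,17}
Z ∩ X = {4,9,10,14}
(Z \ (X Δ Z))' ∪ (Z ∩ X) = {3,4,5,6,7,8,9,10,11,12,13,14,15,16,17}
X ∪ Z = {4,5,6,8,9,10,11,12,13,14,16,17}
((Z \ (X Δ Z))' ∪ (Z ∩ X)) ∩ (X ∪ Z) = {4,5,6,8,9,10,11,12,13,14,16,17}
|((Z \ (X Δ Z))' ∪ (Z ∩ X)) ∩ (X ∪ Z)| = 12

12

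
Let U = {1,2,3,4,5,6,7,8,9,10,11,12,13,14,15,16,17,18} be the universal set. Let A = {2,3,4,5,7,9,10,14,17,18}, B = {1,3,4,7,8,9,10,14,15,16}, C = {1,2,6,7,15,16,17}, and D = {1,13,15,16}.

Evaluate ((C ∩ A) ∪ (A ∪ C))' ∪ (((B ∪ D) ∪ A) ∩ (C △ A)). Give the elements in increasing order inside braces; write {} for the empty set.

{1,3,4,5,8,9,10,11,12,13,14,15,16,18}

C ∩ A = {2,7,17}
A ∪ C = {1,2,3,4,5,6,7,9,10,14,15,16,17,18}
(C ∩ A) ∪ (A ∪ C) = {1,2,3,4,5,6,7,9,10,14,15,16,17,18}
((C ∩ A) ∪ (A ∪ C))' = {8,11,12,13}
B ∪ D = {1,3,4,7,8,9,10,13,14,15,16}
(B ∪ D) ∪ A = {1,2,3,4,5,7,8,9,10,13,14,15,16,17,18}
C △ A = {1,3,4,5,6,9,10,14,15,16,18}
((B ∪ D) ∪ A) ∩ (C △ A) = {1,3,4,5,9,10,14,15,16,18}
((C ∩ A) ∪ (A ∪ C))' ∪ (((B ∪ D) ∪ A) ∩ (C △ A)) = {1,3,4,5,8,9,10,11,12,13,14,15,16,18}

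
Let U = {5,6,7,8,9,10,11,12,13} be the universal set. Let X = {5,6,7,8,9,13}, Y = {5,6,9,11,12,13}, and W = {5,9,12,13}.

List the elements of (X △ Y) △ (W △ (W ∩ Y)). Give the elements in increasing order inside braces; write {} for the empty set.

{7,8,11,12}

X △ Y = {7,8,11,12}
W ∩ Y = {5,9,12,13}
W △ (W ∩ Y) = {}
(X △ Y) △ (W △ (W ∩ Y)) = {7,8,11,12}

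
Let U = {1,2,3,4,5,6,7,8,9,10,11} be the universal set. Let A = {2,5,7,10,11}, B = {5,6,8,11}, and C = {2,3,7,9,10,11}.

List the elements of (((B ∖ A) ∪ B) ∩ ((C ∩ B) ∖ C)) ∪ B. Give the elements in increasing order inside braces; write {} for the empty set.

B ∖ A = {6,8}
(B ∖ A) ∪ B = {5,6,8,11}
C ∩ B = {11}
(C ∩ B) ∖ C = {}
((B ∖ A) ∪ B) ∩ ((C ∩ B) ∖ C) = {}
(((B ∖ A) ∪ B) ∩ ((C ∩ B) ∖ C)) ∪ B = {5,6,8,11}

{5,6,8,11}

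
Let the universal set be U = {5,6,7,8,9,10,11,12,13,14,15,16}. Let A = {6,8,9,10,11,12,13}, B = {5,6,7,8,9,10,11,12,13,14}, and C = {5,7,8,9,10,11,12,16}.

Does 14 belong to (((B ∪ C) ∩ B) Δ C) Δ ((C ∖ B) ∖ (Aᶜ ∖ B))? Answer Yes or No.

Yes

14 ∈ B and 14 ∉ C, so 14 ∈ B ∪ C
14 ∈ (B ∪ C) and 14 ∈ B, so 14 ∈ (B ∪ C) ∩ B
14 ∈ ((B ∪ C) ∩ B) and 14 ∉ C, so 14 ∈ ((B ∪ C) ∩ B) Δ C
14 ∉ C and 14 ∈ B, so 14 ∉ C ∖ B
14 ∉ A, so 14 ∈ Aᶜ
14 ∈ Aᶜ and 14 ∈ B, so 14 ∉ Aᶜ ∖ B
14 ∉ (C ∖ B) and 14 ∉ (Aᶜ ∖ B), so 14 ∉ (C ∖ B) ∖ (Aᶜ ∖ B)
14 ∈ (((B ∪ C) ∩ B) Δ C) and 14 ∉ ((C ∖ B) ∖ (Aᶜ ∖ B)), so 14 ∈ (((B ∪ C) ∩ B) Δ C) Δ ((C ∖ B) ∖ (Aᶜ ∖ B))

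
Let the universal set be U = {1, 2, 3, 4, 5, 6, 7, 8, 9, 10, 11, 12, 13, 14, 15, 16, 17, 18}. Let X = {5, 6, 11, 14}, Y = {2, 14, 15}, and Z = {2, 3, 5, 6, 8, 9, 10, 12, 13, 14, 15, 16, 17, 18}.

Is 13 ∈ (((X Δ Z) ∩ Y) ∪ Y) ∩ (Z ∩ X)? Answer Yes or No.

No

13 ∉ X and 13 ∈ Z, so 13 ∈ X Δ Z
13 ∈ (X Δ Z) and 13 ∉ Y, so 13 ∉ (X Δ Z) ∩ Y
13 ∉ ((X Δ Z) ∩ Y) and 13 ∉ Y, so 13 ∉ ((X Δ Z) ∩ Y) ∪ Y
13 ∈ Z and 13 ∉ X, so 13 ∉ Z ∩ X
13 ∉ (((X Δ Z) ∩ Y) ∪ Y) and 13 ∉ (Z ∩ X), so 13 ∉ (((X Δ Z) ∩ Y) ∪ Y) ∩ (Z ∩ X)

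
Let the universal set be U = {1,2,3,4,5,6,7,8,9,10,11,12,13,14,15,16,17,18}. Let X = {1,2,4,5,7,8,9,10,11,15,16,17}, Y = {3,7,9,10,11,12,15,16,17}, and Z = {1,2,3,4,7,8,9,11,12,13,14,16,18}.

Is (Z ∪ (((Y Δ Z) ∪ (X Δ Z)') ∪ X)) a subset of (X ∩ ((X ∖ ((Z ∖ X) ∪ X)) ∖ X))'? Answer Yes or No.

Yes

Y Δ Z = {1,2,4,8,10,13,14,15,17,18}
X Δ Z = {3,5,10,12,13,14,15,17,18}
(X Δ Z)' = {1,2,4,6,7,8,9,11,16}
(Y Δ Z) ∪ (X Δ Z)' = {1,2,4,6,7,8,9,10,11,13,14,15,16,17,18}
((Y Δ Z) ∪ (X Δ Z)') ∪ X = {1,2,4,5,6,7,8,9,10,11,13,14,15,16,17,18}
Z ∪ (((Y Δ Z) ∪ (X Δ Z)') ∪ X) = {1,2,3,4,5,6,7,8,9,10,11,12,13,14,15,16,17,18}
Z ∖ X = {3,12,13,14,18}
(Z ∖ X) ∪ X = {1,2,3,4,5,7,8,9,10,11,12,13,14,15,16,17,18}
X ∖ ((Z ∖ X) ∪ X) = {}
(X ∖ ((Z ∖ X) ∪ X)) ∖ X = {}
X ∩ ((X ∖ ((Z ∖ X) ∪ X)) ∖ X) = {}
(X ∩ ((X ∖ ((Z ∖ X) ∪ X)) ∖ X))' = {1,2,3,4,5,6,7,8,9,10,11,12,13,14,15,16,17,18}
Every element of {1,2,3,4,5,6,7,8,9,10,11,12,13,14,15,16,17,18} is in {1,2,3,4,5,6,7,8,9,10,11,12,13,14,15,16,17,18}, so Z ∪ (((Y Δ Z) ∪ (X Δ Z)') ∪ X) ⊆ (X ∩ ((X ∖ ((Z ∖ X) ∪ X)) ∖ X))'.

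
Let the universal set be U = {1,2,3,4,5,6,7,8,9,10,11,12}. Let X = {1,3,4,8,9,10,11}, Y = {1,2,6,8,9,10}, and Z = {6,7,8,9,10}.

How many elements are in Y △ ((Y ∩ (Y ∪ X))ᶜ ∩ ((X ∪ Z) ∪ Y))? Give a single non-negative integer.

10

Y ∪ X = {1,2,3,4,6,8,9,10,11}
Y ∩ (Y ∪ X) = {1,2,6,8,9,10}
(Y ∩ (Y ∪ X))ᶜ = {3,4,5,7,11,12}
X ∪ Z = {1,3,4,6,7,8,9,10,11}
(X ∪ Z) ∪ Y = {1,2,3,4,6,7,8,9,10,11}
(Y ∩ (Y ∪ X))ᶜ ∩ ((X ∪ Z) ∪ Y) = {3,4,7,11}
Y △ ((Y ∩ (Y ∪ X))ᶜ ∩ ((X ∪ Z) ∪ Y)) = {1,2,3,4,6,7,8,9,10,11}
|Y △ ((Y ∩ (Y ∪ X))ᶜ ∩ ((X ∪ Z) ∪ Y))| = 10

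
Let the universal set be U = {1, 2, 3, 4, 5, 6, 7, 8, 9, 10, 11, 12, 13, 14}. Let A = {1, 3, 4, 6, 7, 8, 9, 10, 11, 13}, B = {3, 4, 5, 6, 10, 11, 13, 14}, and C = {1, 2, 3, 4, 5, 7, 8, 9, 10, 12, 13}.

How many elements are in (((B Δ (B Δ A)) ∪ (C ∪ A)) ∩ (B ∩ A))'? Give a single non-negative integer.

8

B Δ A = {1, 5, 7, 8, 9, 14}
B Δ (B Δ A) = {1, 3, 4, 6, 7, 8, 9, 10, 11, 13}
C ∪ A = {1, 2, 3, 4, 5, 6, 7, 8, 9, 10, 11, 12, 13}
(B Δ (B Δ A)) ∪ (C ∪ A) = {1, 2, 3, 4, 5, 6, 7, 8, 9, 10, 11, 12, 13}
B ∩ A = {3, 4, 6, 10, 11, 13}
((B Δ (B Δ A)) ∪ (C ∪ A)) ∩ (B ∩ A) = {3, 4, 6, 10, 11, 13}
(((B Δ (B Δ A)) ∪ (C ∪ A)) ∩ (B ∩ A))' = {1, 2, 5, 7, 8, 9, 12, 14}
|(((B Δ (B Δ A)) ∪ (C ∪ A)) ∩ (B ∩ A))'| = 8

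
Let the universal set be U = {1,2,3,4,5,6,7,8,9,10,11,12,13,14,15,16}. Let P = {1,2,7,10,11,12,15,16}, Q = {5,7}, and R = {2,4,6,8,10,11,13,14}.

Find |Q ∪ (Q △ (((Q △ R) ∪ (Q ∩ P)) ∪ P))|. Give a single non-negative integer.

Q △ R = {2,4,5,6,7,8,10,11,13,14}
Q ∩ P = {7}
(Q △ R) ∪ (Q ∩ P) = {2,4,5,6,7,8,10,11,13,14}
((Q △ R) ∪ (Q ∩ P)) ∪ P = {1,2,4,5,6,7,8,10,11,12,13,14,15,16}
Q △ (((Q △ R) ∪ (Q ∩ P)) ∪ P) = {1,2,4,6,8,10,11,12,13,14,15,16}
Q ∪ (Q △ (((Q △ R) ∪ (Q ∩ P)) ∪ P)) = {1,2,4,5,6,7,8,10,11,12,13,14,15,16}
|Q ∪ (Q △ (((Q △ R) ∪ (Q ∩ P)) ∪ P))| = 14

14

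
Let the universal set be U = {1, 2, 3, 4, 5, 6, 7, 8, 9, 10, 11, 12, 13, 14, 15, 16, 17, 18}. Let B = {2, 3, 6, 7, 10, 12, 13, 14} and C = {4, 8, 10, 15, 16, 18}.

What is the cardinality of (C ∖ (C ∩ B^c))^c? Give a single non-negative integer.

B^c = {1, 4, 5, 8, 9, 11, 15, 16, 17, 18}
C ∩ B^c = {4, 8, 15, 16, 18}
C ∖ (C ∩ B^c) = {10}
(C ∖ (C ∩ B^c))^c = {1, 2, 3, 4, 5, 6, 7, 8, 9, 11, 12, 13, 14, 15, 16, 17, 18}
|(C ∖ (C ∩ B^c))^c| = 17

17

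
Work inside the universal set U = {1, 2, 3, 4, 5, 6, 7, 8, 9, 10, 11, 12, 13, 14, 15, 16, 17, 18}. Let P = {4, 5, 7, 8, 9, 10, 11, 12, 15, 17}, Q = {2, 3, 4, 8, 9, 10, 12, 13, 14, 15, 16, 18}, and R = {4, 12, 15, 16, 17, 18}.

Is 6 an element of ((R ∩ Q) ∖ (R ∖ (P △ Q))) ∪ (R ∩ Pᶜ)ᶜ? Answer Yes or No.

6 ∉ R and 6 ∉ Q, so 6 ∉ R ∩ Q
6 ∉ P and 6 ∉ Q, so 6 ∉ P △ Q
6 ∉ R and 6 ∉ (P △ Q), so 6 ∉ R ∖ (P △ Q)
6 ∉ (R ∩ Q) and 6 ∉ (R ∖ (P △ Q)), so 6 ∉ (R ∩ Q) ∖ (R ∖ (P △ Q))
6 ∉ P, so 6 ∈ Pᶜ
6 ∉ R and 6 ∈ Pᶜ, so 6 ∉ R ∩ Pᶜ
6 ∈ (R ∩ Pᶜ)ᶜ since 6 ∉ (R ∩ Pᶜ)
6 ∉ ((R ∩ Q) ∖ (R ∖ (P △ Q))) and 6 ∈ (R ∩ Pᶜ)ᶜ, so 6 ∈ ((R ∩ Q) ∖ (R ∖ (P △ Q))) ∪ (R ∩ Pᶜ)ᶜ

Yes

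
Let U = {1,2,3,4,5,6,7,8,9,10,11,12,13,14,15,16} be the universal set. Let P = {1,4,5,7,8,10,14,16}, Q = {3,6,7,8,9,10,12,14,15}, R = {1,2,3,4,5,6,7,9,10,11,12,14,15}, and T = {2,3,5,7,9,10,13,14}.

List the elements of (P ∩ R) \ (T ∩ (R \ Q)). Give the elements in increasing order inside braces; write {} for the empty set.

P ∩ R = {1,4,5,7,10,14}
R \ Q = {1,2,4,5,11}
T ∩ (R \ Q) = {2,5}
(P ∩ R) \ (T ∩ (R \ Q)) = {1,4,7,10,14}

{1,4,7,10,14}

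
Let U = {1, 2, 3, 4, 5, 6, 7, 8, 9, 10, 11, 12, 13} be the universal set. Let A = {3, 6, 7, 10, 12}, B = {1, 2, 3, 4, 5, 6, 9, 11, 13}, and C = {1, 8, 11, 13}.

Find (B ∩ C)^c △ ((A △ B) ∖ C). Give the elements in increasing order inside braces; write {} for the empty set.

B ∩ C = {1, 11, 13}
(B ∩ C)^c = {2, 3, 4, 5, 6, 7, 8, 9, 10, 12}
A △ B = {1, 2, 4, 5, 7, 9, 10, 11, 12, 13}
(A △ B) ∖ C = {2, 4, 5, 7, 9, 10, 12}
(B ∩ C)^c △ ((A △ B) ∖ C) = {3, 6, 8}

{3, 6, 8}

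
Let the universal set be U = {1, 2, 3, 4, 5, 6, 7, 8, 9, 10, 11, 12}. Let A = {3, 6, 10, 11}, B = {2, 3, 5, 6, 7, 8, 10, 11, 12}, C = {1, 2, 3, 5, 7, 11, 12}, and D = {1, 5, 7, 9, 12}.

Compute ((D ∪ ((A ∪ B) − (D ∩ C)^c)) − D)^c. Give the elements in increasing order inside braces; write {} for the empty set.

A ∪ B = {2, 3, 5, 6, 7, 8, 10, 11, 12}
D ∩ C = {1, 5, 7, 12}
(D ∩ C)^c = {2, 3, 4, 6, 8, 9, 10, 11}
(A ∪ B) − (D ∩ C)^c = {5, 7, 12}
D ∪ ((A ∪ B) − (D ∩ C)^c) = {1, 5, 7, 9, 12}
(D ∪ ((A ∪ B) − (D ∩ C)^c)) − D = {}
((D ∪ ((A ∪ B) − (D ∩ C)^c)) − D)^c = {1, 2, 3, 4, 5, 6, 7, 8, 9, 10, 11, 12}

{1, 2, 3, 4, 5, 6, 7, 8, 9, 10, 11, 12}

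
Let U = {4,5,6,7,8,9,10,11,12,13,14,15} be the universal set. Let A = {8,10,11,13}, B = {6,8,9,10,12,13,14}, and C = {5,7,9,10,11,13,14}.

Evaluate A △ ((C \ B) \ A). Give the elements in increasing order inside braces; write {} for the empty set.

{5,7,8,10,11,13}

C \ B = {5,7,11}
(C \ B) \ A = {5,7}
A △ ((C \ B) \ A) = {5,7,8,10,11,13}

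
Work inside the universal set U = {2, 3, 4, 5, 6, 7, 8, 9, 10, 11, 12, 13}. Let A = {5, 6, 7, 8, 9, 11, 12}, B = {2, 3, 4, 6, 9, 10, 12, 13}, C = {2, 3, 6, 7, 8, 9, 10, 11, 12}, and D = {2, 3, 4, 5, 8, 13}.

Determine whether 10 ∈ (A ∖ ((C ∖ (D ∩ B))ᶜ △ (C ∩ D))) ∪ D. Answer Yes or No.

No

10 ∉ D and 10 ∈ B, so 10 ∉ D ∩ B
10 ∈ C and 10 ∉ (D ∩ B), so 10 ∈ C ∖ (D ∩ B)
10 ∉ (C ∖ (D ∩ B))ᶜ since 10 ∈ (C ∖ (D ∩ B))
10 ∈ C and 10 ∉ D, so 10 ∉ C ∩ D
10 ∉ (C ∖ (D ∩ B))ᶜ and 10 ∉ (C ∩ D), so 10 ∉ (C ∖ (D ∩ B))ᶜ △ (C ∩ D)
10 ∉ A and 10 ∉ ((C ∖ (D ∩ B))ᶜ △ (C ∩ D)), so 10 ∉ A ∖ ((C ∖ (D ∩ B))ᶜ △ (C ∩ D))
10 ∉ (A ∖ ((C ∖ (D ∩ B))ᶜ △ (C ∩ D))) and 10 ∉ D, so 10 ∉ (A ∖ ((C ∖ (D ∩ B))ᶜ △ (C ∩ D))) ∪ D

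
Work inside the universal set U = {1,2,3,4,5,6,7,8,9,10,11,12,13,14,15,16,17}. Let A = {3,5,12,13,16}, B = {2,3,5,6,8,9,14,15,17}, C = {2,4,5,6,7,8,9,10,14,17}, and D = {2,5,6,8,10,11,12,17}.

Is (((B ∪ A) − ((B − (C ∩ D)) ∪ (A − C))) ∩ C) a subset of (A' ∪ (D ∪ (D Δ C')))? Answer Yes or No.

Yes

B ∪ A = {2,3,5,6,8,9,12,13,14,15,16,17}
C ∩ D = {2,5,6,8,10,17}
B − (C ∩ D) = {3,9,14,15}
A − C = {3,12,13,16}
(B − (C ∩ D)) ∪ (A − C) = {3,9,12,13,14,15,16}
(B ∪ A) − ((B − (C ∩ D)) ∪ (A − C)) = {2,5,6,8,17}
((B ∪ A) − ((B − (C ∩ D)) ∪ (A − C))) ∩ C = {2,5,6,8,17}
A' = {1,2,4,6,7,8,9,10,11,14,15,17}
C' = {1,3,11,12,13,15,16}
D Δ C' = {1,2,3,5,6,8,10,13,15,16,17}
D ∪ (D Δ C') = {1,2,3,5,6,8,10,11,12,13,15,16,17}
A' ∪ (D ∪ (D Δ C')) = {1,2,3,4,5,6,7,8,9,10,11,12,13,14,15,16,17}
Every element of {2,5,6,8,17} is in {1,2,3,4,5,6,7,8,9,10,11,12,13,14,15,16,17}, so ((B ∪ A) − ((B − (C ∩ D)) ∪ (A − C))) ∩ C ⊆ A' ∪ (D ∪ (D Δ C')).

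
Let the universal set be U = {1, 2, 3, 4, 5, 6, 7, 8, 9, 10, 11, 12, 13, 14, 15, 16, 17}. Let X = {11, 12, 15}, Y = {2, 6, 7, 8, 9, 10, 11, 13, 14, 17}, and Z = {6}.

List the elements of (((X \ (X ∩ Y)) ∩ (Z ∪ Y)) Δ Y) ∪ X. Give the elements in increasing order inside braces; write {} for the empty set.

{2, 6, 7, 8, 9, 10, 11, 12, 13, 14, 15, 17}

X ∩ Y = {11}
X \ (X ∩ Y) = {12, 15}
Z ∪ Y = {2, 6, 7, 8, 9, 10, 11, 13, 14, 17}
(X \ (X ∩ Y)) ∩ (Z ∪ Y) = {}
((X \ (X ∩ Y)) ∩ (Z ∪ Y)) Δ Y = {2, 6, 7, 8, 9, 10, 11, 13, 14, 17}
(((X \ (X ∩ Y)) ∩ (Z ∪ Y)) Δ Y) ∪ X = {2, 6, 7, 8, 9, 10, 11, 12, 13, 14, 15, 17}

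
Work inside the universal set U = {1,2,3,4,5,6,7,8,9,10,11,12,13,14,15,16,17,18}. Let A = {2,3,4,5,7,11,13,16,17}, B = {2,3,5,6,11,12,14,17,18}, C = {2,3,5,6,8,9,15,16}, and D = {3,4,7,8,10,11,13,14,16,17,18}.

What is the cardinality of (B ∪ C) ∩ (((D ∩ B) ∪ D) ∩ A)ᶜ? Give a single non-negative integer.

B ∪ C = {2,3,5,6,8,9,11,12,14,15,16,17,18}
D ∩ B = {3,11,14,17,18}
(D ∩ B) ∪ D = {3,4,7,8,10,11,13,14,16,17,18}
((D ∩ B) ∪ D) ∩ A = {3,4,7,11,13,16,17}
(((D ∩ B) ∪ D) ∩ A)ᶜ = {1,2,5,6,8,9,10,12,14,15,18}
(B ∪ C) ∩ (((D ∩ B) ∪ D) ∩ A)ᶜ = {2,5,6,8,9,12,14,15,18}
|(B ∪ C) ∩ (((D ∩ B) ∪ D) ∩ A)ᶜ| = 9

9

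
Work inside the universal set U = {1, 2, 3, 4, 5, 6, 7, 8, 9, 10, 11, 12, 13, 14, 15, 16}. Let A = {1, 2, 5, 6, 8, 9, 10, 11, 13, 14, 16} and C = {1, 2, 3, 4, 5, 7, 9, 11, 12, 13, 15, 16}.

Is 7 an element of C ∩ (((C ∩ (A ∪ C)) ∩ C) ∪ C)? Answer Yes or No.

Yes

7 ∉ A and 7 ∈ C, so 7 ∈ A ∪ C
7 ∈ C and 7 ∈ (A ∪ C), so 7 ∈ C ∩ (A ∪ C)
7 ∈ (C ∩ (A ∪ C)) and 7 ∈ C, so 7 ∈ (C ∩ (A ∪ C)) ∩ C
7 ∈ ((C ∩ (A ∪ C)) ∩ C) and 7 ∈ C, so 7 ∈ ((C ∩ (A ∪ C)) ∩ C) ∪ C
7 ∈ C and 7 ∈ (((C ∩ (A ∪ C)) ∩ C) ∪ C), so 7 ∈ C ∩ (((C ∩ (A ∪ C)) ∩ C) ∪ C)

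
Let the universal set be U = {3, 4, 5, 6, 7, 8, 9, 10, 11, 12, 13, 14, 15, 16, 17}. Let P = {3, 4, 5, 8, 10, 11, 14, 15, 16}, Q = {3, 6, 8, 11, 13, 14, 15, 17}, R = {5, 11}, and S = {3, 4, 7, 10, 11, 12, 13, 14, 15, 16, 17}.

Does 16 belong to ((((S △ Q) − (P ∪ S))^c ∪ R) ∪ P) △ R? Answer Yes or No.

16 ∈ S and 16 ∉ Q, so 16 ∈ S △ Q
16 ∈ P and 16 ∈ S, so 16 ∈ P ∪ S
16 ∈ (S △ Q) and 16 ∈ (P ∪ S), so 16 ∉ (S △ Q) − (P ∪ S)
16 ∈ ((S △ Q) − (P ∪ S))^c since 16 ∉ ((S △ Q) − (P ∪ S))
16 ∈ ((S △ Q) − (P ∪ S))^c and 16 ∉ R, so 16 ∈ ((S △ Q) − (P ∪ S))^c ∪ R
16 ∈ (((S △ Q) − (P ∪ S))^c ∪ R) and 16 ∈ P, so 16 ∈ (((S △ Q) − (P ∪ S))^c ∪ R) ∪ P
16 ∈ ((((S △ Q) − (P ∪ S))^c ∪ R) ∪ P) and 16 ∉ R, so 16 ∈ ((((S △ Q) − (P ∪ S))^c ∪ R) ∪ P) △ R

Yes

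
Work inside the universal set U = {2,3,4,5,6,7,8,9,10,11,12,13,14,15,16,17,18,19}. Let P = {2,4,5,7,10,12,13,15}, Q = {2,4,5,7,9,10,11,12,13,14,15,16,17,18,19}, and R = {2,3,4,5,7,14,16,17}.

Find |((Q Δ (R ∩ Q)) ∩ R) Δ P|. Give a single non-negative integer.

R ∩ Q = {2,4,5,7,14,16,17}
Q Δ (R ∩ Q) = {9,10,11,12,13,15,18,19}
(Q Δ (R ∩ Q)) ∩ R = {}
((Q Δ (R ∩ Q)) ∩ R) Δ P = {2,4,5,7,10,12,13,15}
|((Q Δ (R ∩ Q)) ∩ R) Δ P| = 8

8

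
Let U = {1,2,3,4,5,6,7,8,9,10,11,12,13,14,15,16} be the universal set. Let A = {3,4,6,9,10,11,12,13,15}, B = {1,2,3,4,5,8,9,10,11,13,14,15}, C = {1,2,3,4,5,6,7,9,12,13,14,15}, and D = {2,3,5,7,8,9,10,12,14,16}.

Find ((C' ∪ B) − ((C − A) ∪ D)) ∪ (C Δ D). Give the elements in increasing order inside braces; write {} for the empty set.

C' = {8,10,11,16}
C' ∪ B = {1,2,3,4,5,8,9,10,11,13,14,15,16}
C − A = {1,2,5,7,14}
(C − A) ∪ D = {1,2,3,5,7,8,9,10,12,14,16}
(C' ∪ B) − ((C − A) ∪ D) = {4,11,13,15}
C Δ D = {1,4,6,8,10,13,15,16}
((C' ∪ B) − ((C − A) ∪ D)) ∪ (C Δ D) = {1,4,6,8,10,11,13,15,16}

{1,4,6,8,10,11,13,15,16}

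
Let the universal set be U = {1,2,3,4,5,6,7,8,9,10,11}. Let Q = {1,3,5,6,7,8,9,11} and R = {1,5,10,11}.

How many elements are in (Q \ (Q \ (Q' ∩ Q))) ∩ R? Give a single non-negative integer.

0

Q' = {2,4,10}
Q' ∩ Q = {}
Q \ (Q' ∩ Q) = {1,3,5,6,7,8,9,11}
Q \ (Q \ (Q' ∩ Q)) = {}
(Q \ (Q \ (Q' ∩ Q))) ∩ R = {}
|(Q \ (Q \ (Q' ∩ Q))) ∩ R| = 0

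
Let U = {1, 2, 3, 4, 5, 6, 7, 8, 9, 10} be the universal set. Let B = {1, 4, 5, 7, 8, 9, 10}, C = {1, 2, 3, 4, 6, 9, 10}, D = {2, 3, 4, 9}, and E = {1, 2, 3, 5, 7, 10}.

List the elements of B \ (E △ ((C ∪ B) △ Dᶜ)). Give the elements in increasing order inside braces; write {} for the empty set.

C ∪ B = {1, 2, 3, 4, 5, 6, 7, 8, 9, 10}
Dᶜ = {1, 5, 6, 7, 8, 10}
(C ∪ B) △ Dᶜ = {2, 3, 4, 9}
E △ ((C ∪ B) △ Dᶜ) = {1, 4, 5, 7, 9, 10}
B \ (E △ ((C ∪ B) △ Dᶜ)) = {8}

{8}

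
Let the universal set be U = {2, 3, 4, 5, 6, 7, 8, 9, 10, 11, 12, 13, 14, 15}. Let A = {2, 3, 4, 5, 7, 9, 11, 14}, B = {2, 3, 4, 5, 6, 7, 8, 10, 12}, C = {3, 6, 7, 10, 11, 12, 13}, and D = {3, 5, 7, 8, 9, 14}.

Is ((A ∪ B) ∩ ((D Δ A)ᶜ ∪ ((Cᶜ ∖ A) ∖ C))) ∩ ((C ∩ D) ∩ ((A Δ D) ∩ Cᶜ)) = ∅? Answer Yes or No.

A ∪ B = {2, 3, 4, 5, 6, 7, 8, 9, 10, 11, 12, 14}
D Δ A = {2, 4, 8, 11}
(D Δ A)ᶜ = {3, 5, 6, 7, 9, 10, 12, 13, 14, 15}
Cᶜ = {2, 4, 5, 8, 9, 14, 15}
Cᶜ ∖ A = {8, 15}
(Cᶜ ∖ A) ∖ C = {8, 15}
(D Δ A)ᶜ ∪ ((Cᶜ ∖ A) ∖ C) = {3, 5, 6, 7, 8, 9, 10, 12, 13, 14, 15}
(A ∪ B) ∩ ((D Δ A)ᶜ ∪ ((Cᶜ ∖ A) ∖ C)) = {3, 5, 6, 7, 8, 9, 10, 12, 14}
C ∩ D = {3, 7}
A Δ D = {2, 4, 8, 11}
(A Δ D) ∩ Cᶜ = {2, 4, 8}
(C ∩ D) ∩ ((A Δ D) ∩ Cᶜ) = {}
{3, 5, 6, 7, 8, 9, 10, 12, 14} and {} share no elements.

Yes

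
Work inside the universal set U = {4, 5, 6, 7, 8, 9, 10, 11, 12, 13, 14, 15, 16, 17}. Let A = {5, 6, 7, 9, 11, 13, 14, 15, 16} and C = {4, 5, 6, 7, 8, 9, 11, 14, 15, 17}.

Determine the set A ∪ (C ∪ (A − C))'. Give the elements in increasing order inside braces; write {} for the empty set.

{5, 6, 7, 9, 10, 11, 12, 13, 14, 15, 16}

A − C = {13, 16}
C ∪ (A − C) = {4, 5, 6, 7, 8, 9, 11, 13, 14, 15, 16, 17}
(C ∪ (A − C))' = {10, 12}
A ∪ (C ∪ (A − C))' = {5, 6, 7, 9, 10, 11, 12, 13, 14, 15, 16}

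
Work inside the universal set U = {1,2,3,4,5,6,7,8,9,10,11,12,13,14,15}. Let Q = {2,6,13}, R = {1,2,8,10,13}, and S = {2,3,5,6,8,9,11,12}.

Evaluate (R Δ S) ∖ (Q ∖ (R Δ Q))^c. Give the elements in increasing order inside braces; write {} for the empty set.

{13}

R Δ S = {1,3,5,6,9,10,11,12,13}
R Δ Q = {1,6,8,10}
Q ∖ (R Δ Q) = {2,13}
(Q ∖ (R Δ Q))^c = {1,3,4,5,6,7,8,9,10,11,12,14,15}
(R Δ S) ∖ (Q ∖ (R Δ Q))^c = {13}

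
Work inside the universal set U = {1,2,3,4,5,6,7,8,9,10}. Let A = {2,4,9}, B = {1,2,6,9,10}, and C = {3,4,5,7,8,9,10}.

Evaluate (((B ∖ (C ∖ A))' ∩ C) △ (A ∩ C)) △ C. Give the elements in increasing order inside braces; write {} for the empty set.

{4}

C ∖ A = {3,5,7,8,10}
B ∖ (C ∖ A) = {1,2,6,9}
(B ∖ (C ∖ A))' = {3,4,5,7,8,10}
(B ∖ (C ∖ A))' ∩ C = {3,4,5,7,8,10}
A ∩ C = {4,9}
((B ∖ (C ∖ A))' ∩ C) △ (A ∩ C) = {3,5,7,8,9,10}
(((B ∖ (C ∖ A))' ∩ C) △ (A ∩ C)) △ C = {4}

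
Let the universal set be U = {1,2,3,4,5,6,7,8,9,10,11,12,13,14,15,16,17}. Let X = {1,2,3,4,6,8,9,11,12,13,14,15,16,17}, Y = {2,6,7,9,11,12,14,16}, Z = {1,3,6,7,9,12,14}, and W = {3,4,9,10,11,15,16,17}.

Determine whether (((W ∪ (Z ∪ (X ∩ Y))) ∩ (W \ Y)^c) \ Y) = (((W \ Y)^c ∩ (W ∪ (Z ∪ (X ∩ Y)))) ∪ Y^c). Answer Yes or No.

X ∩ Y = {2,6,9,11,12,14,16}
Z ∪ (X ∩ Y) = {1,2,3,6,7,9,11,12,14,16}
W ∪ (Z ∪ (X ∩ Y)) = {1,2,3,4,6,7,9,10,11,12,14,15,16,17}
W \ Y = {3,4,10,15,17}
(W \ Y)^c = {1,2,5,6,7,8,9,11,12,13,14,16}
(W ∪ (Z ∪ (X ∩ Y))) ∩ (W \ Y)^c = {1,2,6,7,9,11,12,14,16}
((W ∪ (Z ∪ (X ∩ Y))) ∩ (W \ Y)^c) \ Y = {1}
(W \ Y)^c ∩ (W ∪ (Z ∪ (X ∩ Y))) = {1,2,6,7,9,11,12,14,16}
Y^c = {1,3,4,5,8,10,13,15,17}
((W \ Y)^c ∩ (W ∪ (Z ∪ (X ∩ Y)))) ∪ Y^c = {1,2,3,4,5,6,7,8,9,10,11,12,13,14,15,16,17}
2 ∈ ((W \ Y)^c ∩ (W ∪ (Z ∪ (X ∩ Y)))) ∪ Y^c but 2 ∉ ((W ∪ (Z ∪ (X ∩ Y))) ∩ (W \ Y)^c) \ Y, so they differ.

No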